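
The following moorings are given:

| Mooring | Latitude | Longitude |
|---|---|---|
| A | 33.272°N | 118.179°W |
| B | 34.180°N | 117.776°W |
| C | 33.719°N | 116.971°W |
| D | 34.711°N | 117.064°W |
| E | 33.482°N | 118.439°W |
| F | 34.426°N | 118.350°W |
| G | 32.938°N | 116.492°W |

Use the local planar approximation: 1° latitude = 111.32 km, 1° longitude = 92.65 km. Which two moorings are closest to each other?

A and E

Pairwise distances:
A–B: 107.754 km
A–C: 122.484 km
A–D: 190.611 km
A–E: 33.567 km
A–F: 129.437 km
A–G: 160.662 km
B–C: 90.533 km
B–D: 88.576 km
B–E: 99.049 km
B–F: 59.818 km
B–G: 182.395 km
C–D: 110.765 km
C–E: 138.545 km
C–F: 150.060 km
C–G: 97.613 km
D–E: 186.941 km
D–F: 123.300 km
D–G: 204.361 km
E–F: 105.409 km
E–G: 190.283 km
F–G: 238.896 km
Closest pair: A–E at 33.567 km.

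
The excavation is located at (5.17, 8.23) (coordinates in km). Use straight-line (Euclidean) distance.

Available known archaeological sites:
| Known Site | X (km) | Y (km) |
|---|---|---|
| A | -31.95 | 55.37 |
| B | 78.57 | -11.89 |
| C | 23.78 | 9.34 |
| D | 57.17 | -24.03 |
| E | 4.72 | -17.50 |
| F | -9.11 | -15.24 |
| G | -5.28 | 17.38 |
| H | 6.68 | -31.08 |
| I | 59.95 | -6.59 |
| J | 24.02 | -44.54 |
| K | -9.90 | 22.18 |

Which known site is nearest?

G

Distances from (5.17, 8.23):
A: √((-37.12)² + (47.14)²) = √(1377.8944 + 2222.1796) = 60.00 km
B: √((73.40)² + (-20.12)²) = √(5387.5600 + 404.8144) = 76.11 km
C: √((18.61)² + (1.11)²) = √(346.3321 + 1.2321) = 18.64 km
D: √((52.00)² + (-32.26)²) = √(2704.0000 + 1040.7076) = 61.19 km
E: √((-0.45)² + (-25.73)²) = √(0.2025 + 662.0329) = 25.73 km
F: √((-14.28)² + (-23.47)²) = √(203.9184 + 550.8409) = 27.47 km
G: √((-10.45)² + (9.15)²) = √(109.2025 + 83.7225) = 13.89 km
H: √((1.51)² + (-39.31)²) = √(2.2801 + 1545.2761) = 39.34 km
I: √((54.78)² + (-14.82)²) = √(3000.8484 + 219.6324) = 56.75 km
J: √((18.85)² + (-52.77)²) = √(355.3225 + 2784.6729) = 56.04 km
K: √((-15.07)² + (13.95)²) = √(227.1049 + 194.6025) = 20.54 km
Minimum: G at 13.89 km.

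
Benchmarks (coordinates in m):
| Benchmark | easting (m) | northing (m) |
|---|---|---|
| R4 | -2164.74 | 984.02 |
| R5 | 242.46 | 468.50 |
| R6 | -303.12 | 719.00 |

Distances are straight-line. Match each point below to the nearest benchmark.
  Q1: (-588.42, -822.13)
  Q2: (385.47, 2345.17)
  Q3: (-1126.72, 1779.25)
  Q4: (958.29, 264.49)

Q1 at (-588.42, -822.13):
  R4: √((-1576.32)² + (1806.15)²) = √(2484784.7424 + 3262177.8225) = 2397.28 m
  R5: √((830.88)² + (1290.63)²) = √(690361.5744 + 1665725.7969) = 1534.96 m
  R6: √((285.30)² + (1541.13)²) = √(81396.0900 + 2375081.6769) = 1567.32 m
  → nearest: R5 (1534.96 m)
Q2 at (385.47, 2345.17):
  R4: √((-2550.21)² + (-1361.15)²) = √(6503571.0441 + 1852729.3225) = 2890.73 m
  R5: √((-143.01)² + (-1876.67)²) = √(20451.8601 + 3521890.2889) = 1882.11 m
  R6: √((-688.59)² + (-1626.17)²) = √(474156.1881 + 2644428.8689) = 1765.95 m
  → nearest: R6 (1765.95 m)
Q3 at (-1126.72, 1779.25):
  R4: √((-1038.02)² + (-795.23)²) = √(1077485.5204 + 632390.7529) = 1307.62 m
  R5: √((1369.18)² + (-1310.75)²) = √(1874653.8724 + 1718065.5625) = 1895.45 m
  R6: √((823.60)² + (-1060.25)²) = √(678316.9600 + 1124130.0625) = 1342.55 m
  → nearest: R4 (1307.62 m)
Q4 at (958.29, 264.49):
  R4: √((-3123.03)² + (719.53)²) = √(9753316.3809 + 517723.4209) = 3204.85 m
  R5: √((-715.83)² + (204.01)²) = √(512412.5889 + 41620.0801) = 744.33 m
  R6: √((-1261.41)² + (454.51)²) = √(1591155.1881 + 206579.3401) = 1340.80 m
  → nearest: R5 (744.33 m)

Q1→R5; Q2→R6; Q3→R4; Q4→R5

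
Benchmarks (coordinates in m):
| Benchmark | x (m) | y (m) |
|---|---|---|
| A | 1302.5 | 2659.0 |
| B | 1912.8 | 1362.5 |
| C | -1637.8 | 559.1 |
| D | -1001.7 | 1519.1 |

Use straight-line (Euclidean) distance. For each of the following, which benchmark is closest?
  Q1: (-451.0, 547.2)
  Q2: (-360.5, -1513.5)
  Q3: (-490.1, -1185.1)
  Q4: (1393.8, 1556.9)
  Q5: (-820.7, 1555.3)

Q1→D; Q2→C; Q3→C; Q4→B; Q5→D

Q1 at (-451.0, 547.2):
  A: √((1753.5)² + (2111.8)²) = √(3074762.250 + 4459699.240) = 2744.9 m
  B: √((2363.8)² + (815.3)²) = √(5587550.440 + 664714.090) = 2500.5 m
  C: √((-1186.8)² + (11.9)²) = √(1408494.240 + 141.610) = 1186.9 m
  D: √((-550.7)² + (971.9)²) = √(303270.490 + 944589.610) = 1117.1 m
  → nearest: D (1117.1 m)
Q2 at (-360.5, -1513.5):
  A: √((1663.0)² + (4172.5)²) = √(2765569.000 + 17409756.250) = 4491.7 m
  B: √((2273.3)² + (2876.0)²) = √(5167892.890 + 8271376.000) = 3666.0 m
  C: √((-1277.3)² + (2072.6)²) = √(1631495.290 + 4295670.760) = 2434.6 m
  D: √((-641.2)² + (3032.6)²) = √(411137.440 + 9196662.760) = 3099.6 m
  → nearest: C (2434.6 m)
Q3 at (-490.1, -1185.1):
  A: √((1792.6)² + (3844.1)²) = √(3213414.760 + 14777104.810) = 4241.5 m
  B: √((2402.9)² + (2547.6)²) = √(5773928.410 + 6490265.760) = 3502.0 m
  C: √((-1147.7)² + (1744.2)²) = √(1317215.290 + 3042233.640) = 2087.9 m
  D: √((-511.6)² + (2704.2)²) = √(261734.560 + 7312697.640) = 2752.2 m
  → nearest: C (2087.9 m)
Q4 at (1393.8, 1556.9):
  A: √((-91.3)² + (1102.1)²) = √(8335.690 + 1214624.410) = 1105.9 m
  B: √((519.0)² + (-194.4)²) = √(269361.000 + 37791.360) = 554.2 m
  C: √((-3031.6)² + (-997.8)²) = √(9190598.560 + 995604.840) = 3191.6 m
  D: √((-2395.5)² + (-37.8)²) = √(5738420.250 + 1428.840) = 2395.8 m
  → nearest: B (554.2 m)
Q5 at (-820.7, 1555.3):
  A: √((2123.2)² + (1103.7)²) = √(4507978.240 + 1218153.690) = 2392.9 m
  B: √((2733.5)² + (-192.8)²) = √(7472022.250 + 37171.840) = 2740.3 m
  C: √((-817.1)² + (-996.2)²) = √(667652.410 + 992414.440) = 1288.4 m
  D: √((-181.0)² + (-36.2)²) = √(32761.000 + 1310.440) = 184.6 m
  → nearest: D (184.6 m)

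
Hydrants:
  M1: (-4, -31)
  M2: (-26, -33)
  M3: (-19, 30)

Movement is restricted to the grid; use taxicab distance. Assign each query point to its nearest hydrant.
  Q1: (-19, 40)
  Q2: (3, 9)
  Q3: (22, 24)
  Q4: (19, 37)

Q1 at (-19, 40):
  M1: |15| + |-71| = 15 + 71 = 86
  M2: |-7| + |-73| = 7 + 73 = 80
  M3: |0| + |-10| = 0 + 10 = 10
  → nearest: M3 (10)
Q2 at (3, 9):
  M1: |-7| + |-40| = 7 + 40 = 47
  M2: |-29| + |-42| = 29 + 42 = 71
  M3: |-22| + |21| = 22 + 21 = 43
  → nearest: M3 (43)
Q3 at (22, 24):
  M1: |-26| + |-55| = 26 + 55 = 81
  M2: |-48| + |-57| = 48 + 57 = 105
  M3: |-41| + |6| = 41 + 6 = 47
  → nearest: M3 (47)
Q4 at (19, 37):
  M1: |-23| + |-68| = 23 + 68 = 91
  M2: |-45| + |-70| = 45 + 70 = 115
  M3: |-38| + |-7| = 38 + 7 = 45
  → nearest: M3 (45)

Q1→M3; Q2→M3; Q3→M3; Q4→M3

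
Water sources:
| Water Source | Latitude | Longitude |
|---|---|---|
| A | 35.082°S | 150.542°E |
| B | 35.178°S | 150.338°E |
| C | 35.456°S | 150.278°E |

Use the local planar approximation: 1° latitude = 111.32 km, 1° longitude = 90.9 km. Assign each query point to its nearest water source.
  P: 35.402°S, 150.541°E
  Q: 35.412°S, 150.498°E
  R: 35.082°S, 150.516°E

P→C; Q→C; R→A

P at 35.402°S, 150.541°E:
  A: 35.623 km
  B: 31.021 km
  C: 24.651 km
  → nearest: C (24.651 km)
Q at 35.412°S, 150.498°E:
  A: 36.953 km
  B: 29.834 km
  C: 20.589 km
  → nearest: C (20.589 km)
R at 35.082°S, 150.516°E:
  A: 2.363 km
  B: 19.391 km
  C: 46.919 km
  → nearest: A (2.363 km)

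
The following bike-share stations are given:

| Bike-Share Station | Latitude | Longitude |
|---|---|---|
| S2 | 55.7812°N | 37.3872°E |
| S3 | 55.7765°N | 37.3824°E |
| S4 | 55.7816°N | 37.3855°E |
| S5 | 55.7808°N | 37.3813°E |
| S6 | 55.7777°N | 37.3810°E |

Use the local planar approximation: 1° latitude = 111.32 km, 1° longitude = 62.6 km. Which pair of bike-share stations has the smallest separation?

Pairwise distances:
S2–S3: √((-0.0047·111.32)² + (-0.0048·62.6)²) = √(0.273742 + 0.090288) = 0.6033 km
S2–S4: √((0.0004·111.32)² + (-0.0017·62.6)²) = √(0.001983 + 0.011325) = 0.1154 km
S2–S5: √((-0.0004·111.32)² + (-0.0059·62.6)²) = √(0.001983 + 0.136412) = 0.3720 km
S2–S6: √((-0.0035·111.32)² + (-0.0062·62.6)²) = √(0.151804 + 0.150637) = 0.5499 km
S3–S4: √((0.0051·111.32)² + (0.0031·62.6)²) = √(0.322320 + 0.037659) = 0.6000 km
S3–S5: √((0.0043·111.32)² + (-0.0011·62.6)²) = √(0.229131 + 0.004742) = 0.4836 km
S3–S6: √((0.0012·111.32)² + (-0.0014·62.6)²) = √(0.017845 + 0.007681) = 0.1598 km
S4–S5: √((-0.0008·111.32)² + (-0.0042·62.6)²) = √(0.007931 + 0.069127) = 0.2776 km
S4–S6: √((-0.0039·111.32)² + (-0.0045·62.6)²) = √(0.188484 + 0.079355) = 0.5175 km
S5–S6: √((-0.0031·111.32)² + (-0.0003·62.6)²) = √(0.119088 + 0.000353) = 0.3456 km
Closest pair: S2–S4 at 0.1154 km.

S2 and S4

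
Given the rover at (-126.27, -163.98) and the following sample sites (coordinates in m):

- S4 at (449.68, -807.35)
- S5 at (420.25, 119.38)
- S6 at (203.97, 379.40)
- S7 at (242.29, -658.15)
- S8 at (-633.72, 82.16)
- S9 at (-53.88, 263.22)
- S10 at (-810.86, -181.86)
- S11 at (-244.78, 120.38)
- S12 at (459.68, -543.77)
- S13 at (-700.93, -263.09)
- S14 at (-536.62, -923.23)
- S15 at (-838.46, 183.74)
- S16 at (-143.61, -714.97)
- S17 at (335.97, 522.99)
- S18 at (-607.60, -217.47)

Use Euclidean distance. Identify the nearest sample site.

Distances from (-126.27, -163.98):
S4: 863.51 m
S5: 615.61 m
S6: 635.86 m
S7: 616.47 m
S8: 564.00 m
S9: 433.29 m
S10: 684.82 m
S11: 308.07 m
S12: 698.27 m
S13: 583.14 m
S14: 863.05 m
S15: 792.54 m
S16: 551.26 m
S17: 828.01 m
S18: 484.29 m
Minimum: S11 at 308.07 m.

S11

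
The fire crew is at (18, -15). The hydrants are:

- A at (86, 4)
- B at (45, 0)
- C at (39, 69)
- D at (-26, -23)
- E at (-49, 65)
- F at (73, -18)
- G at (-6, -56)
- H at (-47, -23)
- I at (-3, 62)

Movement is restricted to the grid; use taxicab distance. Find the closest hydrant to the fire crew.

B

Distances from (18, -15):
A: 87
B: 42
C: 105
D: 52
E: 147
F: 58
G: 65
H: 73
I: 98
Minimum: B at 42.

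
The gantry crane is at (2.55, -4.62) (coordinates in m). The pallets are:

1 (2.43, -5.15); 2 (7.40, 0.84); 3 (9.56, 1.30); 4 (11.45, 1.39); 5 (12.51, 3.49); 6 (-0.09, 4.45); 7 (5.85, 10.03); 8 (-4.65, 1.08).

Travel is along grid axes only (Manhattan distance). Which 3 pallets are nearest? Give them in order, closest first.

Distances from (2.55, -4.62):
1: |-0.12| + |-0.53| = 0.12 + 0.53 = 0.65 m
2: |4.85| + |5.46| = 4.85 + 5.46 = 10.31 m
3: |7.01| + |5.92| = 7.01 + 5.92 = 12.93 m
4: |8.90| + |6.01| = 8.90 + 6.01 = 14.91 m
5: |9.96| + |8.11| = 9.96 + 8.11 = 18.07 m
6: |-2.64| + |9.07| = 2.64 + 9.07 = 11.71 m
7: |3.30| + |14.65| = 3.30 + 14.65 = 17.95 m
8: |-7.20| + |5.70| = 7.20 + 5.70 = 12.90 m
Sorted: 1 (0.65 m) < 2 (10.31 m) < 6 (11.71 m) < 8 (12.90 m) < 3 (12.93 m) < …

1, 2, 6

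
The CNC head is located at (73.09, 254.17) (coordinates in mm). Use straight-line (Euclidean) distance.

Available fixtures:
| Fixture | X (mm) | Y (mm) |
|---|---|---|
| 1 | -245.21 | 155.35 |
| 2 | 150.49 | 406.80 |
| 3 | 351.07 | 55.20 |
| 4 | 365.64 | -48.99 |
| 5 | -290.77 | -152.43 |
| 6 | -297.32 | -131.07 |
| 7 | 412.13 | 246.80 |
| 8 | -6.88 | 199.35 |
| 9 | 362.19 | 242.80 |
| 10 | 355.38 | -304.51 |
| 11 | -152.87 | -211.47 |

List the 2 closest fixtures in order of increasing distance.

8, 2

Distances from (73.09, 254.17):
1: 333.29 mm
2: 171.13 mm
3: 341.85 mm
4: 421.30 mm
5: 545.64 mm
6: 534.43 mm
7: 339.12 mm
8: 96.96 mm
9: 289.32 mm
10: 625.95 mm
11: 517.57 mm
Sorted: 8 (96.96 mm) < 2 (171.13 mm) < 9 (289.32 mm) < 1 (333.29 mm) < …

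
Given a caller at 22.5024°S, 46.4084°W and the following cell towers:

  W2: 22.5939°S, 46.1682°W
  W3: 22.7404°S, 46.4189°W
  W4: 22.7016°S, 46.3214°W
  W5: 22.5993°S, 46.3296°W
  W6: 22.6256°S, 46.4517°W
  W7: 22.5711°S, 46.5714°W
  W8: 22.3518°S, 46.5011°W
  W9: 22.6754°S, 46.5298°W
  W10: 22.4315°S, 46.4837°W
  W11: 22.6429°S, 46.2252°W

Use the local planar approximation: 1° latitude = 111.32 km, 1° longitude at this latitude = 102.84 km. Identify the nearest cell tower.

Distances from 22.5024°S, 46.4084°W:
W2: √((-0.0915·111.32)² + (0.2402·102.84)²) = √(103.750114 + 610.197104) = 26.7198 km
W3: √((-0.2380·111.32)² + (-0.0105·102.84)²) = √(701.940514 + 1.166011) = 26.5162 km
W4: √((-0.1992·111.32)² + (0.0870·102.84)²) = √(491.728141 + 80.050241) = 23.9119 km
W5: √((-0.0969·111.32)² + (0.0788·102.84)²) = √(116.357384 + 65.671445) = 13.4918 km
W6: √((-0.1232·111.32)² + (-0.0433·102.84)²) = √(188.090911 + 19.828960) = 14.4194 km
W7: √((-0.0687·111.32)² + (-0.1630·102.84)²) = √(58.487071 + 280.995487) = 18.4251 km
W8: √((0.1506·111.32)² + (-0.0927·102.84)²) = √(281.058251 + 90.883199) = 19.2858 km
W9: √((-0.1730·111.32)² + (-0.1214·102.84)²) = √(370.884430 + 155.869632) = 22.9511 km
W10: √((0.0709·111.32)² + (-0.0753·102.84)²) = √(62.292945 + 59.967244) = 11.0571 km
W11: √((-0.1405·111.32)² + (0.1832·102.84)²) = √(244.623989 + 354.956452) = 24.4863 km
Minimum: W10 at 11.0571 km.

W10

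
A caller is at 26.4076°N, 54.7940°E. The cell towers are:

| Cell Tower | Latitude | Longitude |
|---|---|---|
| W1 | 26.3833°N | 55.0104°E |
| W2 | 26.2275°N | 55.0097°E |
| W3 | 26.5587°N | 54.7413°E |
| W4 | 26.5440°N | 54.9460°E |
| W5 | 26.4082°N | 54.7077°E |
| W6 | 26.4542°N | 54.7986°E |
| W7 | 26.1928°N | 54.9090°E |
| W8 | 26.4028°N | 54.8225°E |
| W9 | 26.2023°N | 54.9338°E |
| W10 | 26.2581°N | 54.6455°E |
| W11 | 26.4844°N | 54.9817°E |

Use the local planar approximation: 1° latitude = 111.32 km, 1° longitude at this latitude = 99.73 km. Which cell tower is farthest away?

W2

Distances from 26.4076°N, 54.7940°E:
W1: 21.7504 km
W2: 29.4059 km
W3: 17.6224 km
W4: 21.4558 km
W5: 8.6070 km
W6: 5.2078 km
W7: 26.5198 km
W8: 2.8921 km
W9: 26.7711 km
W10: 22.2778 km
W11: 20.5792 km
Maximum: W2 at 29.4059 km.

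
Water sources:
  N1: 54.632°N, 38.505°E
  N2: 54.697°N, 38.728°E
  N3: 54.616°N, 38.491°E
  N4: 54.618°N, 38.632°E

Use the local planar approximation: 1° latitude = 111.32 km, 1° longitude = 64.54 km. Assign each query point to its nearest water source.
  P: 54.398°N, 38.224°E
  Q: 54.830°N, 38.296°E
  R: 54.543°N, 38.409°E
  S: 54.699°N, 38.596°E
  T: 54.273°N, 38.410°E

P at 54.398°N, 38.224°E:
  N1: 31.740 km
  N2: 46.540 km
  N3: 29.764 km
  N4: 35.961 km
  → nearest: N3 (29.764 km)
Q at 54.830°N, 38.296°E:
  N1: 25.841 km
  N2: 31.569 km
  N3: 26.943 km
  N4: 32.050 km
  → nearest: N1 (25.841 km)
R at 54.543°N, 38.409°E:
  N1: 11.685 km
  N2: 26.791 km
  N3: 9.698 km
  N4: 16.639 km
  → nearest: N3 (9.698 km)
S at 54.699°N, 38.596°E:
  N1: 9.493 km
  N2: 8.522 km
  N3: 11.458 km
  N4: 9.311 km
  → nearest: N2 (8.522 km)
T at 54.273°N, 38.410°E:
  N1: 40.431 km
  N2: 51.469 km
  N3: 38.539 km
  N4: 40.991 km
  → nearest: N3 (38.539 km)

P→N3; Q→N1; R→N3; S→N2; T→N3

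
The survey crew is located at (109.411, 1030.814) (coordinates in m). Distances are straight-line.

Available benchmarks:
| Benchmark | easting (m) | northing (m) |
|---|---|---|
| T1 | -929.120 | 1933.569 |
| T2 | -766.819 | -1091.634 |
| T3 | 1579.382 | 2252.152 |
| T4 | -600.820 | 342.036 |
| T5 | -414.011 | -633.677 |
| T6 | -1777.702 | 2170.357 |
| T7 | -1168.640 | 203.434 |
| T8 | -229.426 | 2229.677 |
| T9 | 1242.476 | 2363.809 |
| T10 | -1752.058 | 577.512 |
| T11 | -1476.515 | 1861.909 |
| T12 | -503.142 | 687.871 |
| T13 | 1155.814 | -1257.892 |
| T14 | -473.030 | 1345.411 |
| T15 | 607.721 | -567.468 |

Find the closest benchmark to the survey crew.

T14

Distances from (109.411, 1030.814):
T1: √((-1038.531)² + (902.755)²) = √(1078546.63796 + 814966.59002) = 1376.050 m
T2: √((-876.230)² + (-2122.448)²) = √(767779.01290 + 4504785.51270) = 2296.207 m
T3: √((1469.971)² + (1221.338)²) = √(2160814.74084 + 1491666.51024) = 1911.147 m
T4: √((-710.231)² + (-688.778)²) = √(504428.07336 + 474415.13328) = 989.365 m
T5: √((-523.422)² + (-1664.491)²) = √(273970.59008 + 2770530.28908) = 1744.850 m
T6: √((-1887.113)² + (1139.543)²) = √(3561195.47477 + 1298558.24885) = 2204.485 m
T7: √((-1278.051)² + (-827.380)²) = √(1633414.35860 + 684557.66440) = 1522.489 m
T8: √((-338.837)² + (1198.863)²) = √(114810.51257 + 1437272.49277) = 1245.826 m
T9: √((1133.065)² + (1332.995)²) = √(1283836.29423 + 1776875.67003) = 1749.489 m
T10: √((-1861.469)² + (-453.302)²) = √(3465066.83796 + 205482.70320) = 1915.868 m
T11: √((-1585.926)² + (831.095)²) = √(2515161.27748 + 690718.89903) = 1790.497 m
T12: √((-612.553)² + (-342.943)²) = √(375221.17781 + 117609.90125) = 702.019 m
T13: √((1046.403)² + (-2288.706)²) = √(1094959.23841 + 5238175.15444) = 2516.572 m
T14: √((-582.441)² + (314.597)²) = √(339237.51848 + 98971.27241) = 661.973 m
T15: √((498.310)² + (-1598.282)²) = √(248312.85610 + 2554505.35152) = 1674.162 m
Minimum: T14 at 661.973 m.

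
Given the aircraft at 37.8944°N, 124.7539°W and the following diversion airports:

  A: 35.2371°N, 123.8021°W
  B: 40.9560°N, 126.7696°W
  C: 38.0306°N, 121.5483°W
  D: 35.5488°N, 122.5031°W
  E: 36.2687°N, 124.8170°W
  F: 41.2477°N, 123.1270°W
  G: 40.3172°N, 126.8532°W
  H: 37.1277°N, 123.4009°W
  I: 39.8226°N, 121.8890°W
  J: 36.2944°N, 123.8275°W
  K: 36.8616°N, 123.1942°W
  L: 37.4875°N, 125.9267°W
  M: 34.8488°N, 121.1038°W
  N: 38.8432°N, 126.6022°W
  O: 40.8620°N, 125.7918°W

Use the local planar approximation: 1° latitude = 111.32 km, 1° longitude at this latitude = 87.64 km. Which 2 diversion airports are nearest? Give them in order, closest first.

L, H

Distances from 37.8944°N, 124.7539°W:
A: √((-2.6573·111.32)² + (0.9518·87.64)²) = √(87503.932371 + 6958.187682) = 307.3469 km
B: √((3.0616·111.32)² + (-2.0157·87.64)²) = √(116156.440159 + 31207.323964) = 383.8799 km
C: √((0.1362·111.32)² + (3.2056·87.64)²) = √(229.879694 + 78926.600355) = 281.3476 km
D: √((-2.3456·111.32)² + (2.2508·87.64)²) = √(68179.576811 + 38911.551786) = 327.2478 km
E: √((-1.6257·111.32)² + (-0.0631·87.64)²) = √(32751.199221 + 30.581829) = 181.0574 km
F: √((3.3533·111.32)² + (1.6269·87.64)²) = √(139344.943303 + 20329.488705) = 399.5928 km
G: √((2.4228·111.32)² + (-2.0993·87.64)²) = √(72741.378220 + 33849.616237) = 326.4828 km
H: √((-0.7667·111.32)² + (1.3530·87.64)²) = √(7284.459312 + 14060.485957) = 146.0991 km
I: √((1.9282·111.32)² + (2.8649·87.64)²) = √(46073.430771 + 63041.084046) = 330.3249 km
J: √((-1.6000·111.32)² + (0.9264·87.64)²) = √(31723.884544 + 6591.766737) = 195.7438 km
K: √((-1.0328·111.32)² + (1.5597·87.64)²) = √(13218.398904 + 18684.732389) = 178.6145 km
L: √((-0.4069·111.32)² + (-1.1728·87.64)²) = √(2051.737400 + 10564.590125) = 112.3224 km
M: √((-3.0456·111.32)² + (3.6501·87.64)²) = √(114945.539486 + 102332.660035) = 466.1311 km
N: √((0.9488·111.32)² + (-1.8483·87.64)²) = √(11155.672276 + 26239.144113) = 193.3774 km
O: √((2.9676·111.32)² + (-1.0379·87.64)²) = √(109133.257893 + 8274.004670) = 342.6474 km
Sorted: L (112.3224 km) < H (146.0991 km) < K (178.6145 km) < E (181.0574 km) < …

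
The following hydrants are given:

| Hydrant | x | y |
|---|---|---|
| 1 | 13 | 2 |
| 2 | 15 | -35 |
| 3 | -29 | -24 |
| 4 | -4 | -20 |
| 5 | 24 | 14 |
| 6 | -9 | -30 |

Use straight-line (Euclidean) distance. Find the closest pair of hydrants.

4 and 6

Pairwise distances:
1–2: 37.1
1–3: 49.4
1–4: 27.8
1–5: 16.3
1–6: 38.8
2–3: 45.4
2–4: 24.2
2–5: 49.8
2–6: 24.5
3–4: 25.3
3–5: 65.2
3–6: 20.9
4–5: 44.0
4–6: 11.2
5–6: 55.0
Closest pair: 4–6 at 11.2.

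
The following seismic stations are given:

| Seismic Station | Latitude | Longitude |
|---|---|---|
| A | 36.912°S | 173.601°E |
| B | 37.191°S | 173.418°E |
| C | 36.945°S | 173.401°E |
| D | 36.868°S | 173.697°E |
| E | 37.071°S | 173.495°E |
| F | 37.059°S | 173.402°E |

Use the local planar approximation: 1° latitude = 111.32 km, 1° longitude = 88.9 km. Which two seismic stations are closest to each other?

E and F

Pairwise distances:
A–B: 35.061 km
A–C: 18.156 km
A–D: 9.840 km
A–E: 20.052 km
A–F: 24.099 km
B–C: 27.426 km
B–D: 43.681 km
B–E: 15.010 km
B–F: 14.763 km
C–D: 27.675 km
C–E: 16.327 km
C–F: 12.691 km
D–E: 28.864 km
D–F: 33.762 km
E–F: 8.375 km
Closest pair: E–F at 8.375 km.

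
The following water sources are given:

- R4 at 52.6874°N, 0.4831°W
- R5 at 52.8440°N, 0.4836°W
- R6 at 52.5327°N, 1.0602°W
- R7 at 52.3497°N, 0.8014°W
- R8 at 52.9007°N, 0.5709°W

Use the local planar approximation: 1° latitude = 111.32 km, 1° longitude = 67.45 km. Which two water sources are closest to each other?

Pairwise distances:
R4–R5: 17.4327 km
R4–R6: 42.5647 km
R4–R7: 43.2914 km
R4–R8: 24.4719 km
R5–R6: 52.0908 km
R5–R7: 59.0533 km
R5–R8: 8.6321 km
R6–R7: 26.8275 km
R6–R8: 52.6062 km
R7–R8: 63.2770 km
Closest pair: R5–R8 at 8.6321 km.

R5 and R8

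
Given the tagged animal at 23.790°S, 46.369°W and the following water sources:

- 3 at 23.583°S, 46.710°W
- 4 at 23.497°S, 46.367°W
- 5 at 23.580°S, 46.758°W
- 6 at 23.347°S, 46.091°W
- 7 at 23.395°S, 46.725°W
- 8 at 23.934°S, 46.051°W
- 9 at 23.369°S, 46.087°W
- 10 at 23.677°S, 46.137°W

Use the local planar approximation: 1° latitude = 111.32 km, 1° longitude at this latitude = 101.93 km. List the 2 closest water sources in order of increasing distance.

10, 4

Distances from 23.790°S, 46.369°W:
3: √((0.207·111.32)² + (-0.341·101.93)²) = √(530.99091 + 1208.12760) = 41.703 km
4: √((0.293·111.32)² + (0.002·101.93)²) = √(1063.85303 + 0.04156) = 32.617 km
5: √((0.210·111.32)² + (-0.389·101.93)²) = √(546.49348 + 1572.18356) = 46.029 km
6: √((0.443·111.32)² + (0.278·101.93)²) = √(2431.94555 + 802.95950) = 56.876 km
7: √((0.395·111.32)² + (-0.356·101.93)²) = √(1933.48402 + 1316.75217) = 57.011 km
8: √((-0.144·111.32)² + (0.318·101.93)²) = √(256.96346 + 1050.65054) = 36.161 km
9: √((0.421·111.32)² + (0.282·101.93)²) = √(2196.39571 + 826.23248) = 54.978 km
10: √((0.113·111.32)² + (0.232·101.93)²) = √(158.23527 + 559.21655) = 26.785 km
Sorted: 10 (26.785 km) < 4 (32.617 km) < 8 (36.161 km) < 3 (41.703 km) < …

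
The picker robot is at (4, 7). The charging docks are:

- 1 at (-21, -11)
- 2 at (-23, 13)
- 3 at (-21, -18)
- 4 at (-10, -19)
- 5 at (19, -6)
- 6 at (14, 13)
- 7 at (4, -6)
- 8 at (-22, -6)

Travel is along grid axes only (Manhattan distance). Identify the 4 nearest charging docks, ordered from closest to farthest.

7, 6, 5, 2

Distances from (4, 7):
1: 43
2: 33
3: 50
4: 40
5: 28
6: 16
7: 13
8: 39
Sorted: 7 (13) < 6 (16) < 5 (28) < 2 (33) < 8 (39) < 4 (40) < …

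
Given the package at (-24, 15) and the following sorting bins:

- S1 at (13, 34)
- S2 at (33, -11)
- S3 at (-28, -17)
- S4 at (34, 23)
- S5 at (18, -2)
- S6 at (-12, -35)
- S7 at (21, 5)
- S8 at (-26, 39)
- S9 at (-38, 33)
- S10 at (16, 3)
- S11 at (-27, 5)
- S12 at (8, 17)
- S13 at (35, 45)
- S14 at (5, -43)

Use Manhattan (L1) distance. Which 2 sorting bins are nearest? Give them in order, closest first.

Distances from (-24, 15):
S1: 56
S2: 83
S3: 36
S4: 66
S5: 59
S6: 62
S7: 55
S8: 26
S9: 32
S10: 52
S11: 13
S12: 34
S13: 89
S14: 87
Sorted: S11 (13) < S8 (26) < S9 (32) < S12 (34) < …

S11, S8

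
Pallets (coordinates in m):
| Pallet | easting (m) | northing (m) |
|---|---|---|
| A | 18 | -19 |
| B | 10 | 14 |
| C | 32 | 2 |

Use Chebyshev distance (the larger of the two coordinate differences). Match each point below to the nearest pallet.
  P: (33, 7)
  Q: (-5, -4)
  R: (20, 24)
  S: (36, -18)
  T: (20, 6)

P→C; Q→B; R→B; S→A; T→B

P at (33, 7):
  A: max(|-15|, |-26|) = 26 m
  B: max(|-23|, |7|) = 23 m
  C: max(|-1|, |-5|) = 5 m
  → nearest: C (5 m)
Q at (-5, -4):
  A: max(|23|, |-15|) = 23 m
  B: max(|15|, |18|) = 18 m
  C: max(|37|, |6|) = 37 m
  → nearest: B (18 m)
R at (20, 24):
  A: max(|-2|, |-43|) = 43 m
  B: max(|-10|, |-10|) = 10 m
  C: max(|12|, |-22|) = 22 m
  → nearest: B (10 m)
S at (36, -18):
  A: max(|-18|, |-1|) = 18 m
  B: max(|-26|, |32|) = 32 m
  C: max(|-4|, |20|) = 20 m
  → nearest: A (18 m)
T at (20, 6):
  A: max(|-2|, |-25|) = 25 m
  B: max(|-10|, |8|) = 10 m
  C: max(|12|, |-4|) = 12 m
  → nearest: B (10 m)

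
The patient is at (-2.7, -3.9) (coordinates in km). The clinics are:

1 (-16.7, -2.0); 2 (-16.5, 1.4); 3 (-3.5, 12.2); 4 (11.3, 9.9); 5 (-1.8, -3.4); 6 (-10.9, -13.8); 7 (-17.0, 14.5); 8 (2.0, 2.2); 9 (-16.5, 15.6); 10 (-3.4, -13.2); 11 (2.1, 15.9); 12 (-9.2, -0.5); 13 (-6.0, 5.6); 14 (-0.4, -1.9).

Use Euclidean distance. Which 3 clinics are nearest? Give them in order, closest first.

5, 14, 12

Distances from (-2.7, -3.9):
1: √((-14.0)² + (1.9)²) = √(196.000 + 3.610) = 14.1 km
2: √((-13.8)² + (5.3)²) = √(190.440 + 28.090) = 14.8 km
3: √((-0.8)² + (16.1)²) = √(0.640 + 259.210) = 16.1 km
4: √((14.0)² + (13.8)²) = √(196.000 + 190.440) = 19.7 km
5: √((0.9)² + (0.5)²) = √(0.810 + 0.250) = 1.0 km
6: √((-8.2)² + (-9.9)²) = √(67.240 + 98.010) = 12.9 km
7: √((-14.3)² + (18.4)²) = √(204.490 + 338.560) = 23.3 km
8: √((4.7)² + (6.1)²) = √(22.090 + 37.210) = 7.7 km
9: √((-13.8)² + (19.5)²) = √(190.440 + 380.250) = 23.9 km
10: √((-0.7)² + (-9.3)²) = √(0.490 + 86.490) = 9.3 km
11: √((4.8)² + (19.8)²) = √(23.040 + 392.040) = 20.4 km
12: √((-6.5)² + (3.4)²) = √(42.250 + 11.560) = 7.3 km
13: √((-3.3)² + (9.5)²) = √(10.890 + 90.250) = 10.1 km
14: √((2.3)² + (2.0)²) = √(5.290 + 4.000) = 3.0 km
Sorted: 5 (1.0 km) < 14 (3.0 km) < 12 (7.3 km) < 8 (7.7 km) < 10 (9.3 km) < …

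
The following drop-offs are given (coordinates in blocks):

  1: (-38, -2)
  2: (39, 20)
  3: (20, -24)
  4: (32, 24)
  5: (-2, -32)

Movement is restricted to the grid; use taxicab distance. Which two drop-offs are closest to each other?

Pairwise distances:
2–4: 11 blocks
3–5: 30 blocks
3–4: 60 blocks
2–3: 63 blocks
1–5: 66 blocks
1–3: 80 blocks
4–5: 90 blocks
2–5: 93 blocks
1–4: 96 blocks
1–2: 99 blocks
Closest pair: 2–4 at 11 blocks.

2 and 4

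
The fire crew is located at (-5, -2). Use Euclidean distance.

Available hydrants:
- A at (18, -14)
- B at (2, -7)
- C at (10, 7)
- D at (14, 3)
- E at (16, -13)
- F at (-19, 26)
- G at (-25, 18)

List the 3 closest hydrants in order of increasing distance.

Distances from (-5, -2):
A: 25.9
B: 8.6
C: 17.5
D: 19.6
E: 23.7
F: 31.3
G: 28.3
Sorted: B (8.6) < C (17.5) < D (19.6) < E (23.7) < A (25.9) < …

B, C, D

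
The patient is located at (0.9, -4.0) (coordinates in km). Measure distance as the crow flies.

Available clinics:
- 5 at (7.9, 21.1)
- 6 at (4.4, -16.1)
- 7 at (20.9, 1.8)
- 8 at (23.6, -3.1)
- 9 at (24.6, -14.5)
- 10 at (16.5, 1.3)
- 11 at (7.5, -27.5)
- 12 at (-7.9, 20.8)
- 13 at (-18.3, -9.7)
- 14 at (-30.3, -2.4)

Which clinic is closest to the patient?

Distances from (0.9, -4.0):
5: √((7.0)² + (25.1)²) = √(49.000 + 630.010) = 26.1 km
6: √((3.5)² + (-12.1)²) = √(12.250 + 146.410) = 12.6 km
7: √((20.0)² + (5.8)²) = √(400.000 + 33.640) = 20.8 km
8: √((22.7)² + (0.9)²) = √(515.290 + 0.810) = 22.7 km
9: √((23.7)² + (-10.5)²) = √(561.690 + 110.250) = 25.9 km
10: √((15.6)² + (5.3)²) = √(243.360 + 28.090) = 16.5 km
11: √((6.6)² + (-23.5)²) = √(43.560 + 552.250) = 24.4 km
12: √((-8.8)² + (24.8)²) = √(77.440 + 615.040) = 26.3 km
13: √((-19.2)² + (-5.7)²) = √(368.640 + 32.490) = 20.0 km
14: √((-31.2)² + (1.6)²) = √(973.440 + 2.560) = 31.2 km
Minimum: 6 at 12.6 km.

6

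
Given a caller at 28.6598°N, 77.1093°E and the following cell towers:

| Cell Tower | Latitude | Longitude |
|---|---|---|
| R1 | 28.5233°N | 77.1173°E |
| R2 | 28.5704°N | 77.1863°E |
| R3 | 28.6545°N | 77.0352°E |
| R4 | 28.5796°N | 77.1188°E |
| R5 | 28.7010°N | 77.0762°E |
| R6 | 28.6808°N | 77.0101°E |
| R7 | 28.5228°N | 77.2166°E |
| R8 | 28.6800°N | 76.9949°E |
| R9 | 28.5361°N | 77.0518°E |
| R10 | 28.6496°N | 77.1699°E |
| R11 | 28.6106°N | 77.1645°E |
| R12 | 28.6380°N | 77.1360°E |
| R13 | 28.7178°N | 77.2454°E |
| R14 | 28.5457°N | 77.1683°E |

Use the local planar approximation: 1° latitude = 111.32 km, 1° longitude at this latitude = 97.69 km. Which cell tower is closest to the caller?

R12

Distances from 28.6598°N, 77.1093°E:
R1: 15.2153 km
R2: 12.4750 km
R3: 7.2628 km
R4: 8.9760 km
R5: 5.6117 km
R6: 9.9688 km
R7: 18.5058 km
R8: 11.3997 km
R9: 14.8719 km
R10: 6.0279 km
R11: 7.6861 km
R12: 3.5627 km
R13: 14.7804 km
R14: 13.9482 km
Minimum: R12 at 3.5627 km.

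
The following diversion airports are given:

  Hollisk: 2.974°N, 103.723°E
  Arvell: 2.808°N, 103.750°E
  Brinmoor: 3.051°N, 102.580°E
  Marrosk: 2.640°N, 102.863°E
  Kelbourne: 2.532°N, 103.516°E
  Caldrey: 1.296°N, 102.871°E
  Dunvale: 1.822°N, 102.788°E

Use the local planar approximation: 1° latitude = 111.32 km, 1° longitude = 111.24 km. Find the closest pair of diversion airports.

Hollisk and Arvell

Pairwise distances:
Hollisk–Arvell: √((-0.166·111.32)² + (0.027·111.24)²) = √(341.47788 + 9.02089) = 18.722 km
Arvell–Kelbourne: √((-0.276·111.32)² + (-0.234·111.24)²) = √(943.98384 + 677.56923) = 40.269 km
Hollisk–Kelbourne: √((-0.442·111.32)² + (-0.207·111.24)²) = √(2420.97851 + 530.22799) = 54.325 km
Brinmoor–Marrosk: √((-0.411·111.32)² + (0.283·111.24)²) = √(2093.29309 + 991.04832) = 55.537 km
Caldrey–Dunvale: √((0.526·111.32)² + (-0.083·111.24)²) = √(3428.60839 + 85.24681) = 59.278 km
Marrosk–Kelbourne: √((-0.108·111.32)² + (0.653·111.24)²) = √(144.54195 + 5276.52892) = 73.628 km
Marrosk–Dunvale: √((-0.818·111.32)² + (-0.075·111.24)²) = √(8291.87989 + 69.60565) = 91.441 km
Arvell–Marrosk: √((-0.168·111.32)² + (-0.887·111.24)²) = √(349.75583 + 9735.74522) = 100.427 km
Hollisk–Marrosk: √((-0.334·111.32)² + (-0.860·111.24)²) = √(1382.41784 + 9152.06009) = 102.638 km
Kelbourne–Dunvale: √((-0.710·111.32)² + (-0.728·111.24)²) = √(6246.87898 + 6558.20094) = 113.160 km
Brinmoor–Kelbourne: √((-0.519·111.32)² + (0.936·111.24)²) = √(3337.95987 + 10841.10767) = 119.076 km
Hollisk–Brinmoor: √((0.077·111.32)² + (-1.143·111.24)²) = √(73.47301 + 16166.44098) = 127.436 km
Arvell–Brinmoor: √((0.243·111.32)² + (-1.170·111.24)²) = √(731.74362 + 16939.23074) = 132.932 km
Brinmoor–Dunvale: √((-1.229·111.32)² + (0.208·111.24)²) = √(18717.59996 + 535.36334) = 138.755 km
Marrosk–Caldrey: √((-1.344·111.32)² + (0.008·111.24)²) = √(22384.37293 + 0.79196) = 149.617 km
Arvell–Dunvale: √((-0.986·111.32)² + (-0.962·111.24)²) = √(12047.59127 + 11451.75649) = 153.295 km
Kelbourne–Caldrey: √((-1.236·111.32)² + (-0.645·111.24)²) = √(18931.42638 + 5148.03380) = 155.176 km
Hollisk–Dunvale: √((-1.152·111.32)² + (-0.935·111.24)²) = √(16445.66175 + 10817.95529) = 165.117 km
Arvell–Caldrey: √((-1.512·111.32)² + (-0.879·111.24)²) = √(28330.22199 + 9560.92058) = 194.656 km
Brinmoor–Caldrey: √((-1.755·111.32)² + (0.291·111.24)²) = √(38168.10840 + 1047.87128) = 198.030 km
Hollisk–Caldrey: √((-1.678·111.32)² + (-0.852·111.24)²) = √(34892.35708 + 8982.58116) = 209.463 km
Closest pair: Hollisk–Arvell at 18.722 km.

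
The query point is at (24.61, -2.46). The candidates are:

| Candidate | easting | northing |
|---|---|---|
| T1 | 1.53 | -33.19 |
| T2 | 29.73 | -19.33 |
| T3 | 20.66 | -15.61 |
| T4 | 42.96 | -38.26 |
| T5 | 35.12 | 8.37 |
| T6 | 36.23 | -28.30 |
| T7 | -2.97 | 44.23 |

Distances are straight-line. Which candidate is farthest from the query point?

T7

Distances from (24.61, -2.46):
T1: 38.43
T2: 17.63
T3: 13.73
T4: 40.23
T5: 15.09
T6: 28.33
T7: 54.23
Maximum: T7 at 54.23.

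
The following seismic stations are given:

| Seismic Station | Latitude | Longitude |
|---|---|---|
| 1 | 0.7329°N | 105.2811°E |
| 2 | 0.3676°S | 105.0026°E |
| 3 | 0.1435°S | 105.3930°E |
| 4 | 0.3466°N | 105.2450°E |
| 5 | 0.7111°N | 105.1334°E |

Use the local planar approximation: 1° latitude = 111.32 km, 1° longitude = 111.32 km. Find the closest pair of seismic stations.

1 and 5

Pairwise distances:
1–2: 126.3697 km
1–3: 98.3529 km
1–4: 43.1903 km
1–5: 16.6201 km
2–3: 50.1104 km
2–4: 83.9591 km
2–5: 120.9605 km
3–4: 56.9913 km
3–5: 99.4265 km
4–5: 42.4354 km
Closest pair: 1–5 at 16.6201 km.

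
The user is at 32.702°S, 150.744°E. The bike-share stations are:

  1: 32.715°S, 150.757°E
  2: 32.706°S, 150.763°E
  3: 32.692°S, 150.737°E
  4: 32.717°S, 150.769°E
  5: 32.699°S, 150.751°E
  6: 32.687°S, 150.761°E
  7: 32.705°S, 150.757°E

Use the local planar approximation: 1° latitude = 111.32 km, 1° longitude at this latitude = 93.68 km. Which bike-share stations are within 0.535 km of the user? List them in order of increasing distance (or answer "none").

none

Distances from 32.702°S, 150.744°E:
1: 1.891 km
2: 1.835 km
3: 1.292 km
4: 2.876 km
5: 0.736 km
6: 2.307 km
7: 1.263 km
Threshold 0.535 km: none within range.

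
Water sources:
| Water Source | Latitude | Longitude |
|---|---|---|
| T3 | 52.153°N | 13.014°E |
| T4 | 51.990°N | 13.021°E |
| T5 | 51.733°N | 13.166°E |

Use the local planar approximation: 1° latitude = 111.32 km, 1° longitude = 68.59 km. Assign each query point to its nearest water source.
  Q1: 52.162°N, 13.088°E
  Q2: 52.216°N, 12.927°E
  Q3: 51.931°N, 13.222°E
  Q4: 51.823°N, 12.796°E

Q1 at 52.162°N, 13.088°E:
  T3: √((-0.009·111.32)² + (-0.074·68.59)²) = √(1.00376 + 25.76232) = 5.174 km
  T4: √((-0.172·111.32)² + (-0.067·68.59)²) = √(366.60914 + 21.11890) = 19.691 km
  T5: √((-0.429·111.32)² + (0.078·68.59)²) = √(2280.66228 + 28.62271) = 48.055 km
  → nearest: T3 (5.174 km)
Q2 at 52.216°N, 12.927°E:
  T3: √((-0.063·111.32)² + (0.087·68.59)²) = √(49.18441 + 35.60903) = 9.208 km
  T4: √((-0.226·111.32)² + (0.094·68.59)²) = √(632.94107 + 41.56974) = 25.971 km
  T5: √((-0.483·111.32)² + (0.239·68.59)²) = √(2890.95051 + 268.73078) = 56.211 km
  → nearest: T3 (9.208 km)
Q3 at 51.931°N, 13.222°E:
  T3: √((0.222·111.32)² + (-0.208·68.59)²) = √(610.73435 + 203.53930) = 28.535 km
  T4: √((0.059·111.32)² + (-0.201·68.59)²) = √(43.13705 + 190.07006) = 15.271 km
  T5: √((-0.198·111.32)² + (-0.056·68.59)²) = √(485.82155 + 14.75359) = 22.374 km
  → nearest: T4 (15.271 km)
Q4 at 51.823°N, 12.796°E:
  T3: √((0.330·111.32)² + (0.218·68.59)²) = √(1349.50431 + 223.58084) = 39.662 km
  T4: √((0.167·111.32)² + (0.225·68.59)²) = √(345.60446 + 238.16977) = 24.161 km
  T5: √((-0.090·111.32)² + (0.370·68.59)²) = √(100.37635 + 644.05811) = 27.284 km
  → nearest: T4 (24.161 km)

Q1→T3; Q2→T3; Q3→T4; Q4→T4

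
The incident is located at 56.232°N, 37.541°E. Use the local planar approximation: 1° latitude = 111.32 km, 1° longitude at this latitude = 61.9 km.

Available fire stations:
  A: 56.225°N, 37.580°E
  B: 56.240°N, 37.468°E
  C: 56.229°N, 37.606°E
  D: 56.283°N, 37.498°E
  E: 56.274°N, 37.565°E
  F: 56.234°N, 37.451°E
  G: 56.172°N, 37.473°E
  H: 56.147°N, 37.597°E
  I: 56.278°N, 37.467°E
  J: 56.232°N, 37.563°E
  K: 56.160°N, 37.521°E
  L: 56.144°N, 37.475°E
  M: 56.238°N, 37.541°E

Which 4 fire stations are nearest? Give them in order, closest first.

M, J, A, C

Distances from 56.232°N, 37.541°E:
A: √((-0.007·111.32)² + (0.039·61.9)²) = √(0.60721 + 5.82788) = 2.537 km
B: √((0.008·111.32)² + (-0.073·61.9)²) = √(0.79310 + 20.41865) = 4.606 km
C: √((-0.003·111.32)² + (0.065·61.9)²) = √(0.11153 + 16.18855) = 4.037 km
D: √((0.051·111.32)² + (-0.043·61.9)²) = √(32.23196 + 7.08465) = 6.270 km
E: √((0.042·111.32)² + (0.024·61.9)²) = √(21.85974 + 2.20701) = 4.906 km
F: √((0.002·111.32)² + (-0.090·61.9)²) = √(0.04957 + 31.03604) = 5.575 km
G: √((-0.060·111.32)² + (-0.068·61.9)²) = √(44.61171 + 17.71736) = 7.895 km
H: √((-0.085·111.32)² + (0.056·61.9)²) = √(89.53323 + 12.01593) = 10.077 km
I: √((0.046·111.32)² + (-0.074·61.9)²) = √(26.22177 + 20.98190) = 6.870 km
J: √((0.000·111.32)² + (0.022·61.9)²) = √(0.00000 + 1.85450) = 1.362 km
K: √((-0.072·111.32)² + (-0.020·61.9)²) = √(64.24087 + 1.53264) = 8.110 km
L: √((-0.088·111.32)² + (-0.066·61.9)²) = √(95.96475 + 16.69049) = 10.614 km
M: √((0.006·111.32)² + (0.000·61.9)²) = √(0.44612 + 0.00000) = 0.668 km
Sorted: M (0.668 km) < J (1.362 km) < A (2.537 km) < C (4.037 km) < B (4.606 km) < E (4.906 km) < …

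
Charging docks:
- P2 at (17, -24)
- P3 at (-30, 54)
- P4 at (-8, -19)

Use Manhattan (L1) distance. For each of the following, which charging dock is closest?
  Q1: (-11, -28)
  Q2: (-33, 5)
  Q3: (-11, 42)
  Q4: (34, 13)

Q1→P4; Q2→P4; Q3→P3; Q4→P2

Q1 at (-11, -28):
  P2: 32
  P3: 101
  P4: 12
  → nearest: P4 (12)
Q2 at (-33, 5):
  P2: 79
  P3: 52
  P4: 49
  → nearest: P4 (49)
Q3 at (-11, 42):
  P2: 94
  P3: 31
  P4: 64
  → nearest: P3 (31)
Q4 at (34, 13):
  P2: 54
  P3: 105
  P4: 74
  → nearest: P2 (54)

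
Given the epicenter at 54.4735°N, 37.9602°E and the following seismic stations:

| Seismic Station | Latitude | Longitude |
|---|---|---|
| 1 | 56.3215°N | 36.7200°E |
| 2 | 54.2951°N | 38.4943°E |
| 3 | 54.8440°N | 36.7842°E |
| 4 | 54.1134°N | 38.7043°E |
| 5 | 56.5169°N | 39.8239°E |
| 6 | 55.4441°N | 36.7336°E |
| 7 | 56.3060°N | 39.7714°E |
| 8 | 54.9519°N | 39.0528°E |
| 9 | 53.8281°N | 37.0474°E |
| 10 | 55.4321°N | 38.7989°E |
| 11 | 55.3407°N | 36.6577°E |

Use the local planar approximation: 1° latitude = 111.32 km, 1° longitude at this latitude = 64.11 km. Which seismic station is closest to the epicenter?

2

Distances from 54.4735°N, 37.9602°E:
1: √((1.8480·111.32)² + (-1.2402·64.11)²) = √(42320.455079 + 6321.716383) = 220.5497 km
2: √((-0.1784·111.32)² + (0.5341·64.11)²) = √(394.399264 + 1172.456422) = 39.5835 km
3: √((0.3705·111.32)² + (-1.1760·64.11)²) = √(1701.072485 + 5684.158732) = 85.9374 km
4: √((-0.3601·111.32)² + (0.7441·64.11)²) = √(1606.914013 + 2275.695563) = 62.3106 km
5: √((2.0434·111.32)² + (1.8637·64.11)²) = √(51743.186864 + 14275.902204) = 256.9418 km
6: √((0.9706·111.32)² + (-1.2266·64.11)²) = √(11674.195699 + 6183.829040) = 133.6339 km
7: √((1.8325·111.32)² + (1.8112·64.11)²) = √(41613.511237 + 13482.932887) = 234.7263 km
8: √((0.4784·111.32)² + (1.0926·64.11)²) = √(2836.147002 + 4906.524210) = 87.9924 km
9: √((-0.6454·111.32)² + (-0.9128·64.11)²) = √(5161.837370 + 3424.544520) = 92.6627 km
10: √((0.9586·111.32)² + (0.8387·64.11)²) = √(11387.312646 + 2891.111491) = 119.4924 km
11: √((0.8672·111.32)² + (-1.3025·64.11)²) = √(9319.335219 + 6972.796936) = 127.6406 km
Minimum: 2 at 39.5835 km.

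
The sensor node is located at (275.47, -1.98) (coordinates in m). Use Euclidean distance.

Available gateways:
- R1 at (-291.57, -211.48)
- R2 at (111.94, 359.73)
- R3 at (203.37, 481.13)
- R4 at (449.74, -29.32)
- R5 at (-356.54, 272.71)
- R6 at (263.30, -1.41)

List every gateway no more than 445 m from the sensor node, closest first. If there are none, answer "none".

Distances from (275.47, -1.98):
R1: √((-567.04)² + (-209.50)²) = √(321534.3616 + 43890.2500) = 604.50 m
R2: √((-163.53)² + (361.71)²) = √(26742.0609 + 130834.1241) = 396.96 m
R3: √((-72.10)² + (483.11)²) = √(5198.4100 + 233395.2721) = 488.46 m
R4: √((174.27)² + (-27.34)²) = √(30370.0329 + 747.4756) = 176.40 m
R5: √((-632.01)² + (274.69)²) = √(399436.6401 + 75454.5961) = 689.12 m
R6: √((-12.17)² + (0.57)²) = √(148.1089 + 0.3249) = 12.18 m
Threshold 445 m: R6 (12.18 m), R4 (176.40 m), R2 (396.96 m) are within range.

R6, R4, R2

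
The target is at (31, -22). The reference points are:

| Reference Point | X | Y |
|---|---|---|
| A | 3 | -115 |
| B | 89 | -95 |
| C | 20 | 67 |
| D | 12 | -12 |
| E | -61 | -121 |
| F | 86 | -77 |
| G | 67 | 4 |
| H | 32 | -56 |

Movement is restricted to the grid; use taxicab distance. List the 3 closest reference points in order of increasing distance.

Distances from (31, -22):
A: |-28| + |-93| = 28 + 93 = 121
B: |58| + |-73| = 58 + 73 = 131
C: |-11| + |89| = 11 + 89 = 100
D: |-19| + |10| = 19 + 10 = 29
E: |-92| + |-99| = 92 + 99 = 191
F: |55| + |-55| = 55 + 55 = 110
G: |36| + |26| = 36 + 26 = 62
H: |1| + |-34| = 1 + 34 = 35
Sorted: D (29) < H (35) < G (62) < C (100) < F (110) < …

D, H, G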